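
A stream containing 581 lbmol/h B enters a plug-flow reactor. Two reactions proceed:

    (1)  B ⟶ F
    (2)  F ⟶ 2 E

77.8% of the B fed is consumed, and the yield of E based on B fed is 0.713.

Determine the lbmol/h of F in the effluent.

245 lbmol/h

Conversion of B: B consumed = 1ξ₁ = 0.778 × 581 → ξ₁ = 452 lbmol/h.
Yield of E: 2ξ₂ / 581 = 0.713 → ξ₂ = 207.1 lbmol/h.
Outlet amounts (n = n₀ + Σ ν·ξ):
  B: 581 − 1(452) = 129
  F: 0 + 1(452) − 1(207.1) = 244.9
  E: 0 + 2(207.1) = 414.3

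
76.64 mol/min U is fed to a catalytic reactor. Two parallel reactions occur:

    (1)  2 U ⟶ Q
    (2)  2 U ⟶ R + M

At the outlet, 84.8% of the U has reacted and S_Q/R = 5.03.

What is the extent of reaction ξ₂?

ξ₂ = 5.39 mol/min

Conversion of U: U consumed = 0.848 × 76.64 = 64.99 mol/min = 2ξ₁ + 2ξ₂.
Selectivity: 1ξ₁ / (1ξ₂) = 5.03 → ξ₁ = 5.03 ξ₂.
Substitute: (2·5.03 + 2) ξ₂ = 64.99 → ξ₂ = 5.389 mol/min, ξ₁ = 27.11 mol/min.
Outlet amounts (n = n₀ + Σ ν·ξ):
  U: 76.64 − 2(27.11) − 2(5.389) = 11.65
  Q: 0 + 1(27.11) = 27.11
  R: 0 + 1(5.389) = 5.389
  M: 0 + 1(5.389) = 5.389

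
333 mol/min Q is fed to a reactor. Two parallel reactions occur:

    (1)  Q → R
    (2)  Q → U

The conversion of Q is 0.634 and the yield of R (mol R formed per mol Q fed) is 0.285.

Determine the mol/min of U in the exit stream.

Yield of R: 1ξ₁ / 333 = 0.285 → ξ₁ = 94.9 mol/min.
Conversion of Q: 1ξ₁ + 1ξ₂ = 0.634 × 333 = 211.1 → ξ₂ = 116.2 mol/min.
Outlet amounts (n = n₀ + Σ ν·ξ):
  Q: 333 − 1(94.9) − 1(116.2) = 121.9
  R: 0 + 1(94.9) = 94.9
  U: 0 + 1(116.2) = 116.2

116 mol/min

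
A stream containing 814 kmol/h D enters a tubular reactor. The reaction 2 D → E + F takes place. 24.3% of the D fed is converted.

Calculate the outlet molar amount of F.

D reacted = 0.243 × 814 = 197.8 kmol/h; ν_D = −2, so ξ = 197.8/2 = 98.9 kmol/h.
Outlet amounts (n = n₀ + ν ξ):
  D: 814 − 2(98.9) = 616.2
  E: 0 + 1(98.9) = 98.9
  F: 0 + 1(98.9) = 98.9

98.9 kmol/h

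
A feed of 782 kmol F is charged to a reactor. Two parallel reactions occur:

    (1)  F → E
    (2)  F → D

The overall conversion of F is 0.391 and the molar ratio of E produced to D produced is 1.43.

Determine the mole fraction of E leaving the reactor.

0.23

Conversion of F: F consumed = 0.391 × 782 = 305.8 kmol = 1ξ₁ + 1ξ₂.
Selectivity: 1ξ₁ / (1ξ₂) = 1.43 → ξ₁ = 1.43 ξ₂.
Substitute: (1·1.43 + 1) ξ₂ = 305.8 → ξ₂ = 125.8 kmol, ξ₁ = 179.9 kmol.
Outlet amounts (n = n₀ + Σ ν·ξ):
  F: 782 − 1(179.9) − 1(125.8) = 476.2
  E: 0 + 1(179.9) = 179.9
  D: 0 + 1(125.8) = 125.8
Total out = 782 kmol; y_E = 179.9 / 782 = 0.2301.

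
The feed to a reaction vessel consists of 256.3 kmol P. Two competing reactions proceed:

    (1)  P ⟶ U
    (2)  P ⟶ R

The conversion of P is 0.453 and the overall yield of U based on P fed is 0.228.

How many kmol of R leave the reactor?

57.7 kmol

Yield of U: 1ξ₁ / 256.3 = 0.228 → ξ₁ = 58.44 kmol.
Conversion of P: 1ξ₁ + 1ξ₂ = 0.453 × 256.3 = 116.1 → ξ₂ = 57.67 kmol.
Outlet amounts (n = n₀ + Σ ν·ξ):
  P: 256.3 − 1(58.44) − 1(57.67) = 140.2
  U: 0 + 1(58.44) = 58.44
  R: 0 + 1(57.67) = 57.67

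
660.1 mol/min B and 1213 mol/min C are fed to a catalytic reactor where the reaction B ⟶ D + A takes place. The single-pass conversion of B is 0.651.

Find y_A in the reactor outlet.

0.187

B reacted = 0.651 × 660.1 = 429.7 mol/min; ν_B = −1, so ξ = 429.7/1 = 429.7 mol/min.
Outlet amounts (n = n₀ + ν ξ):
  B: 660.1 − 1(429.7) = 230.4
  D: 0 + 1(429.7) = 429.7
  A: 0 + 1(429.7) = 429.7
  C: 1213 (inert)
Total out = 2303 mol/min; y_A = 429.7 / 2303 = 0.1866.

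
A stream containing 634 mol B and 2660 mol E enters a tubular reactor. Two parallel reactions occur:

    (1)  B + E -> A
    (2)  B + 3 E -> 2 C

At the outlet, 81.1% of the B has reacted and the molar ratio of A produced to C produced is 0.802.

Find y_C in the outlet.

Conversion of B: B consumed = 0.811 × 634 = 514.2 mol = 1ξ₁ + 1ξ₂.
Selectivity: 1ξ₁ / (2ξ₂) = 0.802 → ξ₁ = 1.604 ξ₂.
Substitute: (1·1.604 + 1) ξ₂ = 514.2 → ξ₂ = 197.5 mol, ξ₁ = 316.7 mol.
Outlet amounts (n = n₀ + Σ ν·ξ):
  B: 634 − 1(316.7) − 1(197.5) = 119.8
  E: 2660 − 1(316.7) − 3(197.5) = 1751
  A: 0 + 1(316.7) = 316.7
  C: 0 + 2(197.5) = 394.9
Total out = 2582 mol; y_C = 394.9 / 2582 = 0.1529.

0.153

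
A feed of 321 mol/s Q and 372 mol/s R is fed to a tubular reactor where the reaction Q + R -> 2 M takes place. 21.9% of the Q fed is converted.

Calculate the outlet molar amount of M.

Q reacted = 0.219 × 321 = 70.3 mol/s; ν_Q = −1, so ξ = 70.3/1 = 70.3 mol/s.
Outlet amounts (n = n₀ + ν ξ):
  Q: 321 − 1(70.3) = 250.7
  R: 372 − 1(70.3) = 301.7
  M: 0 + 2(70.3) = 140.6

141 mol/s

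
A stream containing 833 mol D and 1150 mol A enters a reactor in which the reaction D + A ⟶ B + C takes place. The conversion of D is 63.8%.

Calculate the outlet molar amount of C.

531 mol

D reacted = 0.638 × 833 = 531.5 mol; ν_D = −1, so ξ = 531.5/1 = 531.5 mol.
Outlet amounts (n = n₀ + ν ξ):
  D: 833 − 1(531.5) = 301.5
  A: 1150 − 1(531.5) = 618.5
  B: 0 + 1(531.5) = 531.5
  C: 0 + 1(531.5) = 531.5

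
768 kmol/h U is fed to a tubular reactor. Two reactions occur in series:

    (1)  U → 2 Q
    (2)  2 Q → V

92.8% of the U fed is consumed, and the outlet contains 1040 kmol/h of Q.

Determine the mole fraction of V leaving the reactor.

Conversion of U: U consumed = 1ξ₁ = 0.928 × 768 → ξ₁ = 712.7 kmol/h.
Q balance: n_Q = 0 + 2ξ₁ − 2ξ₂ = 1040 → ξ₂ = (2·712.7 − 1040)/2 = 192.7 kmol/h.
Outlet amounts (n = n₀ + Σ ν·ξ):
  U: 768 − 1(712.7) = 55.3
  Q: 0 + 2(712.7) − 2(192.7) = 1040
  V: 0 + 1(192.7) = 192.7
Total out = 1288 kmol/h; y_V = 192.7 / 1288 = 0.1496.

0.15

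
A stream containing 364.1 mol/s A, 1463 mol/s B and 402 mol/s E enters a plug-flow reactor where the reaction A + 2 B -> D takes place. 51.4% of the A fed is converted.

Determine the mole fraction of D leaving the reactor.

0.101

A reacted = 0.514 × 364.1 = 187.1 mol/s; ν_A = −1, so ξ = 187.1/1 = 187.1 mol/s.
Outlet amounts (n = n₀ + ν ξ):
  A: 364.1 − 1(187.1) = 177
  B: 1463 − 2(187.1) = 1089
  D: 0 + 1(187.1) = 187.1
  E: 402 (inert)
Total out = 1855 mol/s; y_D = 187.1 / 1855 = 0.1009.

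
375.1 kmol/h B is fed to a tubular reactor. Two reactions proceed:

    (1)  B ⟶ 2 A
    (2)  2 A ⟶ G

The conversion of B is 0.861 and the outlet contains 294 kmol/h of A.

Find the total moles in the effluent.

Conversion of B: B consumed = 1ξ₁ = 0.861 × 375.1 → ξ₁ = 323 kmol/h.
A balance: n_A = 0 + 2ξ₁ − 2ξ₂ = 294 → ξ₂ = (2·323 − 294)/2 = 176 kmol/h.
Outlet amounts (n = n₀ + Σ ν·ξ):
  B: 375.1 − 1(323) = 52.14
  A: 0 + 2(323) − 2(176) = 294
  G: 0 + 1(176) = 176
Total out = 52.14 + 294 + 176 = 522.1 kmol/h.

522 kmol/h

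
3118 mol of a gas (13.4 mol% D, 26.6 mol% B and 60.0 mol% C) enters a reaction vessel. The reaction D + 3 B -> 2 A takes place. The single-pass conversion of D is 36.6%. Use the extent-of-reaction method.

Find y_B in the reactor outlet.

0.132

D reacted = 0.366 × 417.8 = 152.9 mol; ν_D = −1, so ξ = 152.9/1 = 152.9 mol.
Outlet amounts (n = n₀ + ν ξ):
  D: 417.8 − 1(152.9) = 264.9
  B: 829.4 − 3(152.9) = 370.6
  A: 0 + 2(152.9) = 305.8
  C: 1871 (inert)
Total out = 2812 mol; y_B = 370.6 / 2812 = 0.1318.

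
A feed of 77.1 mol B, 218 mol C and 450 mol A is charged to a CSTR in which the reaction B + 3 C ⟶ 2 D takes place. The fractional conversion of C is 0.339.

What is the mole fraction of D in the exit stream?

0.0708

C reacted = 0.339 × 218 = 73.9 mol; ν_C = −3, so ξ = 73.9/3 = 24.63 mol.
Outlet amounts (n = n₀ + ν ξ):
  B: 77.1 − 1(24.63) = 52.47
  C: 218 − 3(24.63) = 144.1
  D: 0 + 2(24.63) = 49.27
  A: 450 (inert)
Total out = 695.8 mol; y_D = 49.27 / 695.8 = 0.0708.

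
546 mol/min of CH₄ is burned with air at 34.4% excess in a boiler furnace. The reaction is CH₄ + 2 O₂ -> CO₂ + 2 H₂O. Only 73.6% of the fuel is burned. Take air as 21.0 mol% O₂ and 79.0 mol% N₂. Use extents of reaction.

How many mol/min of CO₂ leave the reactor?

Stoichiometric O₂ = 2 × 546 = 1092 mol/min; O₂ fed = 1092 × 1.344 = 1468 mol/min.
N₂ fed = 1468 × 79/21 = 5521 mol/min.
Fuel reacted = 0.736 × 546 → ξ = 401.9 mol/min.
Outlet (n = n₀ + ν ξ):
  CH₄: 546 − 1(401.9) = 144.1
  O₂: 1468 − 2(401.9) = 663.9
  N₂: 5521 (inert)
  CO₂: 0 + 1(401.9) = 401.9
  H₂O: 0 + 2(401.9) = 803.7

402 mol/min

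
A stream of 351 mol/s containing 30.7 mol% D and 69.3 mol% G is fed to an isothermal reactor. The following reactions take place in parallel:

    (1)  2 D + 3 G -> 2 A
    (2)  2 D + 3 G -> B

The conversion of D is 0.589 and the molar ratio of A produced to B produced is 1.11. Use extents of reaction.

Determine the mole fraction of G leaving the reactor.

Conversion of D: D consumed = 0.589 × 107.8 = 63.47 mol/s = 2ξ₁ + 2ξ₂.
Selectivity: 2ξ₁ / (1ξ₂) = 1.11 → ξ₁ = 0.555 ξ₂.
Substitute: (2·0.555 + 2) ξ₂ = 63.47 → ξ₂ = 20.41 mol/s, ξ₁ = 11.33 mol/s.
Outlet amounts (n = n₀ + Σ ν·ξ):
  D: 107.8 − 2(11.33) − 2(20.41) = 44.29
  G: 243.2 − 3(11.33) − 3(20.41) = 148
  A: 0 + 2(11.33) = 22.65
  B: 0 + 1(20.41) = 20.41
Total out = 235.4 mol/s; y_G = 148 / 235.4 = 0.6289.

0.629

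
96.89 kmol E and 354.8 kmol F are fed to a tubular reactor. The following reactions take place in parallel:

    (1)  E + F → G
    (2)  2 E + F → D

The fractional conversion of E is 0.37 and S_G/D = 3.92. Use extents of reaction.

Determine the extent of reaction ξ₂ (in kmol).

ξ₂ = 6.06 kmol

Conversion of E: E consumed = 0.37 × 96.89 = 35.85 kmol = 1ξ₁ + 2ξ₂.
Selectivity: 1ξ₁ / (1ξ₂) = 3.92 → ξ₁ = 3.92 ξ₂.
Substitute: (1·3.92 + 2) ξ₂ = 35.85 → ξ₂ = 6.056 kmol, ξ₁ = 23.74 kmol.
Outlet amounts (n = n₀ + Σ ν·ξ):
  E: 96.89 − 1(23.74) − 2(6.056) = 61.04
  F: 354.8 − 1(23.74) − 1(6.056) = 325
  G: 0 + 1(23.74) = 23.74
  D: 0 + 1(6.056) = 6.056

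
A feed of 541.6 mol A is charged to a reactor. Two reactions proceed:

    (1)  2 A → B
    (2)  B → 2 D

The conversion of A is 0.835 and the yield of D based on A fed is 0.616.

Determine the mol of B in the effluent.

59.3 mol

Conversion of A: A consumed = 2ξ₁ = 0.835 × 541.6 → ξ₁ = 226.1 mol.
Yield of D: 2ξ₂ / 541.6 = 0.616 → ξ₂ = 166.8 mol.
Outlet amounts (n = n₀ + Σ ν·ξ):
  A: 541.6 − 2(226.1) = 89.36
  B: 0 + 1(226.1) − 1(166.8) = 59.31
  D: 0 + 2(166.8) = 333.6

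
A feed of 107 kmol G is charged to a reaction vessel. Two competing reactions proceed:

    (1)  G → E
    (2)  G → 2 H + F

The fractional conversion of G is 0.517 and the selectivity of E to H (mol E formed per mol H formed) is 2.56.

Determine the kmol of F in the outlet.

9.04 kmol

Conversion of G: G consumed = 0.517 × 107 = 55.32 kmol = 1ξ₁ + 1ξ₂.
Selectivity: 1ξ₁ / (2ξ₂) = 2.56 → ξ₁ = 5.12 ξ₂.
Substitute: (1·5.12 + 1) ξ₂ = 55.32 → ξ₂ = 9.039 kmol, ξ₁ = 46.28 kmol.
Outlet amounts (n = n₀ + Σ ν·ξ):
  G: 107 − 1(46.28) − 1(9.039) = 51.68
  E: 0 + 1(46.28) = 46.28
  H: 0 + 2(9.039) = 18.08
  F: 0 + 1(9.039) = 9.039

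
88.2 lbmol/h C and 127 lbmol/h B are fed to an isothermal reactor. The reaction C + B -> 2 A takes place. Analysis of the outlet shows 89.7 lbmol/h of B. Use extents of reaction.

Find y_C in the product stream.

For B: n = n₀ − 1ξ → 89.7 = 127 − 1ξ, giving ξ = 37.3 lbmol/h.
Outlet amounts (n = n₀ + ν ξ):
  C: 88.2 − 1(37.3) = 50.9
  B: 127 − 1(37.3) = 89.7
  A: 0 + 2(37.3) = 74.6
Total out = 215.2 lbmol/h; y_C = 50.9 / 215.2 = 0.2365.

0.237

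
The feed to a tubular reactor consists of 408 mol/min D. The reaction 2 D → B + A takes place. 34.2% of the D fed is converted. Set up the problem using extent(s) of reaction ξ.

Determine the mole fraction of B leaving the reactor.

0.171

D reacted = 0.342 × 408 = 139.5 mol/min; ν_D = −2, so ξ = 139.5/2 = 69.77 mol/min.
Outlet amounts (n = n₀ + ν ξ):
  D: 408 − 2(69.77) = 268.5
  B: 0 + 1(69.77) = 69.77
  A: 0 + 1(69.77) = 69.77
Total out = 408 mol/min; y_B = 69.77 / 408 = 0.171.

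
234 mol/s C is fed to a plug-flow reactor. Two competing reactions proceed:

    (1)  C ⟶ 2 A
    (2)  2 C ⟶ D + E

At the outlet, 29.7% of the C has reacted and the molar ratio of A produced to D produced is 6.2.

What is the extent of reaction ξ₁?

ξ₁ = 42.2 mol/s

Conversion of C: C consumed = 0.297 × 234 = 69.5 mol/s = 1ξ₁ + 2ξ₂.
Selectivity: 2ξ₁ / (1ξ₂) = 6.2 → ξ₁ = 3.1 ξ₂.
Substitute: (1·3.1 + 2) ξ₂ = 69.5 → ξ₂ = 13.63 mol/s, ξ₁ = 42.24 mol/s.
Outlet amounts (n = n₀ + Σ ν·ξ):
  C: 234 − 1(42.24) − 2(13.63) = 164.5
  A: 0 + 2(42.24) = 84.49
  D: 0 + 1(13.63) = 13.63
  E: 0 + 1(13.63) = 13.63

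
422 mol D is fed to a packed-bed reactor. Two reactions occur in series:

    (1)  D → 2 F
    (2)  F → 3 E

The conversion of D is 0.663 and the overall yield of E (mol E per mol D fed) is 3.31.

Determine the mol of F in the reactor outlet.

94 mol

Conversion of D: D consumed = 1ξ₁ = 0.663 × 422 → ξ₁ = 279.8 mol.
Yield of E: 3ξ₂ / 422 = 3.31 → ξ₂ = 465.6 mol.
Outlet amounts (n = n₀ + Σ ν·ξ):
  D: 422 − 1(279.8) = 142.2
  F: 0 + 2(279.8) − 1(465.6) = 93.97
  E: 0 + 3(465.6) = 1397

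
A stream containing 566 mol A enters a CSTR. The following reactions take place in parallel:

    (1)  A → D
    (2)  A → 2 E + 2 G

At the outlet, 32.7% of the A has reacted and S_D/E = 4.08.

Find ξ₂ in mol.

Conversion of A: A consumed = 0.327 × 566 = 185.1 mol = 1ξ₁ + 1ξ₂.
Selectivity: 1ξ₁ / (2ξ₂) = 4.08 → ξ₁ = 8.16 ξ₂.
Substitute: (1·8.16 + 1) ξ₂ = 185.1 → ξ₂ = 20.21 mol, ξ₁ = 164.9 mol.
Outlet amounts (n = n₀ + Σ ν·ξ):
  A: 566 − 1(164.9) − 1(20.21) = 380.9
  D: 0 + 1(164.9) = 164.9
  E: 0 + 2(20.21) = 40.41
  G: 0 + 2(20.21) = 40.41

ξ₂ = 20.2 mol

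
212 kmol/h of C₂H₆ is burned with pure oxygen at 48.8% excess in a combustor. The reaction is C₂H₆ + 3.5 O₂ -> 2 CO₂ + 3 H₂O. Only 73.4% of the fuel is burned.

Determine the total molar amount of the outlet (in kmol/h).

Stoichiometric O₂ = 3.5 × 212 = 742 kmol/h; O₂ fed = 742 × 1.488 = 1104 kmol/h.
Fuel reacted = 0.734 × 212 → ξ = 155.6 kmol/h.
Outlet (n = n₀ + ν ξ):
  C₂H₆: 212 − 1(155.6) = 56.39
  O₂: 1104 − 3.5(155.6) = 559.5
  CO₂: 0 + 2(155.6) = 311.2
  H₂O: 0 + 3(155.6) = 466.8
Total out = 56.39 + 559.5 + 311.2 + 466.8 = 1394 kmol/h.

1390 kmol/h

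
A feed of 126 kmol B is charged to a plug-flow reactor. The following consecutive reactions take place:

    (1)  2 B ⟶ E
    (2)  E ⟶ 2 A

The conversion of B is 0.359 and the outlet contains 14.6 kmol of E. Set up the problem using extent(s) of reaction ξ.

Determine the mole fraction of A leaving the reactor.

Conversion of B: B consumed = 2ξ₁ = 0.359 × 126 → ξ₁ = 22.62 kmol.
E balance: n_E = 0 + 1ξ₁ − 1ξ₂ = 14.6 → ξ₂ = (1·22.62 − 14.6)/1 = 8.017 kmol.
Outlet amounts (n = n₀ + Σ ν·ξ):
  B: 126 − 2(22.62) = 80.77
  E: 0 + 1(22.62) − 1(8.017) = 14.6
  A: 0 + 2(8.017) = 16.03
Total out = 111.4 kmol; y_A = 16.03 / 111.4 = 0.1439.

0.144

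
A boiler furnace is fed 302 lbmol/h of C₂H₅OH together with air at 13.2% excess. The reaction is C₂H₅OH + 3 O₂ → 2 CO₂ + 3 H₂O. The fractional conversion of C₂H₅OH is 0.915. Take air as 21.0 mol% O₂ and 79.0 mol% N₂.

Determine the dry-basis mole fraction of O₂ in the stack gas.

Stoichiometric O₂ = 3 × 302 = 906 lbmol/h; O₂ fed = 906 × 1.132 = 1026 lbmol/h.
N₂ fed = 1026 × 79/21 = 3858 lbmol/h.
Fuel reacted = 0.915 × 302 → ξ = 276.3 lbmol/h.
Outlet (n = n₀ + ν ξ):
  C₂H₅OH: 302 − 1(276.3) = 25.67
  O₂: 1026 − 3(276.3) = 196.6
  N₂: 3858 (inert)
  CO₂: 0 + 2(276.3) = 552.7
  H₂O: 0 + 3(276.3) = 829
Dry total = 4633 lbmol/h; y_O₂ (dry) = 196.6 / 4633 = 0.04243.

0.0424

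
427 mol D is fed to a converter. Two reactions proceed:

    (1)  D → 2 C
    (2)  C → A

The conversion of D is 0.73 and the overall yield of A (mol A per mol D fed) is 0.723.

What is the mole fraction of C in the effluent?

0.426

Conversion of D: D consumed = 1ξ₁ = 0.73 × 427 → ξ₁ = 311.7 mol.
Yield of A: 1ξ₂ / 427 = 0.723 → ξ₂ = 308.7 mol.
Outlet amounts (n = n₀ + Σ ν·ξ):
  D: 427 − 1(311.7) = 115.3
  C: 0 + 2(311.7) − 1(308.7) = 314.7
  A: 0 + 1(308.7) = 308.7
Total out = 738.7 mol; y_C = 314.7 / 738.7 = 0.426.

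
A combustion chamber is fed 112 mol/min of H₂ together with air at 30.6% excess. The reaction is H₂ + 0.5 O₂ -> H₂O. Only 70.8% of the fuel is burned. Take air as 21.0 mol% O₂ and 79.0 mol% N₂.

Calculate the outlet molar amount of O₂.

33.5 mol/min

Stoichiometric O₂ = 0.5 × 112 = 56 mol/min; O₂ fed = 56 × 1.306 = 73.14 mol/min.
N₂ fed = 73.14 × 79/21 = 275.1 mol/min.
Fuel reacted = 0.708 × 112 → ξ = 79.3 mol/min.
Outlet (n = n₀ + ν ξ):
  H₂: 112 − 1(79.3) = 32.7
  O₂: 73.14 − 0.5(79.3) = 33.49
  N₂: 275.1 (inert)
  H₂O: 0 + 1(79.3) = 79.3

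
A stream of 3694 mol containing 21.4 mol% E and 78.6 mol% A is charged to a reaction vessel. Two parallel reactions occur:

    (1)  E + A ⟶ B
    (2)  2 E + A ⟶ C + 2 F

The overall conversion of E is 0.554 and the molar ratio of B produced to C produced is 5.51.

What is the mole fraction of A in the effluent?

Conversion of E: E consumed = 0.554 × 790.5 = 437.9 mol = 1ξ₁ + 2ξ₂.
Selectivity: 1ξ₁ / (1ξ₂) = 5.51 → ξ₁ = 5.51 ξ₂.
Substitute: (1·5.51 + 2) ξ₂ = 437.9 → ξ₂ = 58.32 mol, ξ₁ = 321.3 mol.
Outlet amounts (n = n₀ + Σ ν·ξ):
  E: 790.5 − 1(321.3) − 2(58.32) = 352.6
  A: 2903 − 1(321.3) − 1(58.32) = 2524
  B: 0 + 1(321.3) = 321.3
  C: 0 + 1(58.32) = 58.32
  F: 0 + 2(58.32) = 116.6
Total out = 3373 mol; y_A = 2524 / 3373 = 0.7483.

0.748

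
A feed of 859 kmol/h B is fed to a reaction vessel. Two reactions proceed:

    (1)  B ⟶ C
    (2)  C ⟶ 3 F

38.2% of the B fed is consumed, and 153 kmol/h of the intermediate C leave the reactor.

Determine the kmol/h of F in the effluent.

525 kmol/h

Conversion of B: B consumed = 1ξ₁ = 0.382 × 859 → ξ₁ = 328.1 kmol/h.
C balance: n_C = 0 + 1ξ₁ − 1ξ₂ = 153 → ξ₂ = (1·328.1 − 153)/1 = 175.1 kmol/h.
Outlet amounts (n = n₀ + Σ ν·ξ):
  B: 859 − 1(328.1) = 530.9
  C: 0 + 1(328.1) − 1(175.1) = 153
  F: 0 + 3(175.1) = 525.4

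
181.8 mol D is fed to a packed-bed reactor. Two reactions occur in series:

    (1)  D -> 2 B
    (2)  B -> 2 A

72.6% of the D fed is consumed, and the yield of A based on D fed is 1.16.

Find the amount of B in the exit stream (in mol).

Conversion of D: D consumed = 1ξ₁ = 0.726 × 181.8 → ξ₁ = 132 mol.
Yield of A: 2ξ₂ / 181.8 = 1.16 → ξ₂ = 105.4 mol.
Outlet amounts (n = n₀ + Σ ν·ξ):
  D: 181.8 − 1(132) = 49.81
  B: 0 + 2(132) − 1(105.4) = 158.5
  A: 0 + 2(105.4) = 210.9

159 mol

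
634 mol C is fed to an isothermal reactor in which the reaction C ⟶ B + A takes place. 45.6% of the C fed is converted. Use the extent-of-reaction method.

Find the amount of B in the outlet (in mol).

C reacted = 0.456 × 634 = 289.1 mol; ν_C = −1, so ξ = 289.1/1 = 289.1 mol.
Outlet amounts (n = n₀ + ν ξ):
  C: 634 − 1(289.1) = 344.9
  B: 0 + 1(289.1) = 289.1
  A: 0 + 1(289.1) = 289.1

289 mol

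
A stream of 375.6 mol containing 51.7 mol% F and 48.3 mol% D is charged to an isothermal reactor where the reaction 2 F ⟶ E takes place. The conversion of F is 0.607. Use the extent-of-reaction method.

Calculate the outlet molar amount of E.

F reacted = 0.607 × 194.2 = 117.9 mol; ν_F = −2, so ξ = 117.9/2 = 58.94 mol.
Outlet amounts (n = n₀ + ν ξ):
  F: 194.2 − 2(58.94) = 76.31
  E: 0 + 1(58.94) = 58.94
  D: 181.4 (inert)

58.9 mol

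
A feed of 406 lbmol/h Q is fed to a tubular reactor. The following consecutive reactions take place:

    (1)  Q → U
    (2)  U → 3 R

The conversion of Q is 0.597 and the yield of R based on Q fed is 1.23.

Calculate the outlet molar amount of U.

Conversion of Q: Q consumed = 1ξ₁ = 0.597 × 406 → ξ₁ = 242.4 lbmol/h.
Yield of R: 3ξ₂ / 406 = 1.23 → ξ₂ = 166.5 lbmol/h.
Outlet amounts (n = n₀ + Σ ν·ξ):
  Q: 406 − 1(242.4) = 163.6
  U: 0 + 1(242.4) − 1(166.5) = 75.92
  R: 0 + 3(166.5) = 499.4

75.9 lbmol/h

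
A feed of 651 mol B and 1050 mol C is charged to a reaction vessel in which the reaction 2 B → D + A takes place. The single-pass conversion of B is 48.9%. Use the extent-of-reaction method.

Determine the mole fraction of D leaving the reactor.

0.0936

B reacted = 0.489 × 651 = 318.3 mol; ν_B = −2, so ξ = 318.3/2 = 159.2 mol.
Outlet amounts (n = n₀ + ν ξ):
  B: 651 − 2(159.2) = 332.7
  D: 0 + 1(159.2) = 159.2
  A: 0 + 1(159.2) = 159.2
  C: 1050 (inert)
Total out = 1701 mol; y_D = 159.2 / 1701 = 0.09357.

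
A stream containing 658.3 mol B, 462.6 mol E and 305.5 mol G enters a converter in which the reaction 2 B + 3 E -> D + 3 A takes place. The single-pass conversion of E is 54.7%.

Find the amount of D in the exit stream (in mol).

E reacted = 0.547 × 462.6 = 253 mol; ν_E = −3, so ξ = 253/3 = 84.35 mol.
Outlet amounts (n = n₀ + ν ξ):
  B: 658.3 − 2(84.35) = 489.6
  E: 462.6 − 3(84.35) = 209.6
  D: 0 + 1(84.35) = 84.35
  A: 0 + 3(84.35) = 253
  G: 305.5 (inert)

84.3 mol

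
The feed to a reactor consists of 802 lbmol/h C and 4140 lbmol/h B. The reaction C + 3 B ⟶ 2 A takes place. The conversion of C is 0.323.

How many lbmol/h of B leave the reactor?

C reacted = 0.323 × 802 = 259 lbmol/h; ν_C = −1, so ξ = 259/1 = 259 lbmol/h.
Outlet amounts (n = n₀ + ν ξ):
  C: 802 − 1(259) = 543
  B: 4140 − 3(259) = 3363
  A: 0 + 2(259) = 518.1

3360 lbmol/h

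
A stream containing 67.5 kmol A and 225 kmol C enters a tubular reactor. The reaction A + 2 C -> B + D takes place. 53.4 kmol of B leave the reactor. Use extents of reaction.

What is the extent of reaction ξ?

For B: n = n₀ + 1ξ → 53.4 = 0 + 1ξ, giving ξ = 53.4 kmol.
Outlet amounts (n = n₀ + ν ξ):
  A: 67.5 − 1(53.4) = 14.1
  C: 225 − 2(53.4) = 118.2
  B: 0 + 1(53.4) = 53.4
  D: 0 + 1(53.4) = 53.4

ξ = 53.4 kmol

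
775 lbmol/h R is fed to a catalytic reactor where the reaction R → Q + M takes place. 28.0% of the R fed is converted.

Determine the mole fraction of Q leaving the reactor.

0.219

R reacted = 0.28 × 775 = 217 lbmol/h; ν_R = −1, so ξ = 217/1 = 217 lbmol/h.
Outlet amounts (n = n₀ + ν ξ):
  R: 775 − 1(217) = 558
  Q: 0 + 1(217) = 217
  M: 0 + 1(217) = 217
Total out = 992 lbmol/h; y_Q = 217 / 992 = 0.2188.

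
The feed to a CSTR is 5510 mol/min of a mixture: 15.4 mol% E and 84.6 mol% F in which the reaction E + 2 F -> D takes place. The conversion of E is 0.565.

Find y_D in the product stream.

E reacted = 0.565 × 848.5 = 479.4 mol/min; ν_E = −1, so ξ = 479.4/1 = 479.4 mol/min.
Outlet amounts (n = n₀ + ν ξ):
  E: 848.5 − 1(479.4) = 369.1
  F: 4661 − 2(479.4) = 3703
  D: 0 + 1(479.4) = 479.4
Total out = 4551 mol/min; y_D = 479.4 / 4551 = 0.1053.

0.105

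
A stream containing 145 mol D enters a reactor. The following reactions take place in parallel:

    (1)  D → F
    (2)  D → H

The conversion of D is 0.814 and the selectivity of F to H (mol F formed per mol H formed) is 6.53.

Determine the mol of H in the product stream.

Conversion of D: D consumed = 0.814 × 145 = 118 mol = 1ξ₁ + 1ξ₂.
Selectivity: 1ξ₁ / (1ξ₂) = 6.53 → ξ₁ = 6.53 ξ₂.
Substitute: (1·6.53 + 1) ξ₂ = 118 → ξ₂ = 15.67 mol, ξ₁ = 102.4 mol.
Outlet amounts (n = n₀ + Σ ν·ξ):
  D: 145 − 1(102.4) − 1(15.67) = 26.97
  F: 0 + 1(102.4) = 102.4
  H: 0 + 1(15.67) = 15.67

15.7 mol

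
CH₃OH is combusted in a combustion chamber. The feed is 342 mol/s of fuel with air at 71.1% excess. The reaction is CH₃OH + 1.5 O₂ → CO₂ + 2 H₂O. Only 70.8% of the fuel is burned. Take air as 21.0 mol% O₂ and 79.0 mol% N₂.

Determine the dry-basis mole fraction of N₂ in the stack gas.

Stoichiometric O₂ = 1.5 × 342 = 513 mol/s; O₂ fed = 513 × 1.711 = 877.7 mol/s.
N₂ fed = 877.7 × 79/21 = 3302 mol/s.
Fuel reacted = 0.708 × 342 → ξ = 242.1 mol/s.
Outlet (n = n₀ + ν ξ):
  CH₃OH: 342 − 1(242.1) = 99.86
  O₂: 877.7 − 1.5(242.1) = 514.5
  N₂: 3302 (inert)
  CO₂: 0 + 1(242.1) = 242.1
  H₂O: 0 + 2(242.1) = 484.3
Dry total = 4159 mol/s; y_N₂ (dry) = 3302 / 4159 = 0.794.

0.794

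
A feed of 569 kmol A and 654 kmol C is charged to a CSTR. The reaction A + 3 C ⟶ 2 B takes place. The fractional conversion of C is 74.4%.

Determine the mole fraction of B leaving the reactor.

C reacted = 0.744 × 654 = 486.6 kmol; ν_C = −3, so ξ = 486.6/3 = 162.2 kmol.
Outlet amounts (n = n₀ + ν ξ):
  A: 569 − 1(162.2) = 406.8
  C: 654 − 3(162.2) = 167.4
  B: 0 + 2(162.2) = 324.4
Total out = 898.6 kmol; y_B = 324.4 / 898.6 = 0.361.

0.361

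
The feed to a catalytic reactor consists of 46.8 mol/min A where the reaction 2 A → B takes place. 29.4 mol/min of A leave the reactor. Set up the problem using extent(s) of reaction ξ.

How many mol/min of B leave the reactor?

For A: n = n₀ − 2ξ → 29.4 = 46.8 − 2ξ, giving ξ = 8.7 mol/min.
Outlet amounts (n = n₀ + ν ξ):
  A: 46.8 − 2(8.7) = 29.4
  B: 0 + 1(8.7) = 8.7

8.7 mol/min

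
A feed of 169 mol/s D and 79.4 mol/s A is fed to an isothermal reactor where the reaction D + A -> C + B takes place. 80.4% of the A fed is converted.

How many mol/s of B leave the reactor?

A reacted = 0.804 × 79.4 = 63.84 mol/s; ν_A = −1, so ξ = 63.84/1 = 63.84 mol/s.
Outlet amounts (n = n₀ + ν ξ):
  D: 169 − 1(63.84) = 105.2
  A: 79.4 − 1(63.84) = 15.56
  C: 0 + 1(63.84) = 63.84
  B: 0 + 1(63.84) = 63.84

63.8 mol/s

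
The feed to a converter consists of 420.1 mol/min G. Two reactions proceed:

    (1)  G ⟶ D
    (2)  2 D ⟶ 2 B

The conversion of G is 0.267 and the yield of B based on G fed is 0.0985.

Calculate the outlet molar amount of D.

Conversion of G: G consumed = 1ξ₁ = 0.267 × 420.1 → ξ₁ = 112.2 mol/min.
Yield of B: 2ξ₂ / 420.1 = 0.0985 → ξ₂ = 20.69 mol/min.
Outlet amounts (n = n₀ + Σ ν·ξ):
  G: 420.1 − 1(112.2) = 307.9
  D: 0 + 1(112.2) − 2(20.69) = 70.79
  B: 0 + 2(20.69) = 41.38

70.8 mol/min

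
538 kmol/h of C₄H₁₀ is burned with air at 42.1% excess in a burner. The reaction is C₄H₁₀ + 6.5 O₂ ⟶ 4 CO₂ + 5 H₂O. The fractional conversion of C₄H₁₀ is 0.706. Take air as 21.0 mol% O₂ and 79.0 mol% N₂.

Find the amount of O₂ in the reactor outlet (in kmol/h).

2500 kmol/h

Stoichiometric O₂ = 6.5 × 538 = 3497 kmol/h; O₂ fed = 3497 × 1.421 = 4969 kmol/h.
N₂ fed = 4969 × 79/21 = 18690 kmol/h.
Fuel reacted = 0.706 × 538 → ξ = 379.8 kmol/h.
Outlet (n = n₀ + ν ξ):
  C₄H₁₀: 538 − 1(379.8) = 158.2
  O₂: 4969 − 6.5(379.8) = 2500
  N₂: 18690 (inert)
  CO₂: 0 + 4(379.8) = 1519
  H₂O: 0 + 5(379.8) = 1899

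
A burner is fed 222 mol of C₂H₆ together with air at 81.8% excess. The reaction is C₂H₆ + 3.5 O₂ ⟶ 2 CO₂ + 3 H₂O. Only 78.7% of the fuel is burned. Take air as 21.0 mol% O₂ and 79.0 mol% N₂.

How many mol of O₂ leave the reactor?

Stoichiometric O₂ = 3.5 × 222 = 777 mol; O₂ fed = 777 × 1.818 = 1413 mol.
N₂ fed = 1413 × 79/21 = 5314 mol.
Fuel reacted = 0.787 × 222 → ξ = 174.7 mol.
Outlet (n = n₀ + ν ξ):
  C₂H₆: 222 − 1(174.7) = 47.29
  O₂: 1413 − 3.5(174.7) = 801.1
  N₂: 5314 (inert)
  CO₂: 0 + 2(174.7) = 349.4
  H₂O: 0 + 3(174.7) = 524.1

801 mol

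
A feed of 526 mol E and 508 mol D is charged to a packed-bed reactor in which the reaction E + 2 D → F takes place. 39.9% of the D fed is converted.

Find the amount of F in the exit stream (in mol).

D reacted = 0.399 × 508 = 202.7 mol; ν_D = −2, so ξ = 202.7/2 = 101.3 mol.
Outlet amounts (n = n₀ + ν ξ):
  E: 526 − 1(101.3) = 424.7
  D: 508 − 2(101.3) = 305.3
  F: 0 + 1(101.3) = 101.3

101 mol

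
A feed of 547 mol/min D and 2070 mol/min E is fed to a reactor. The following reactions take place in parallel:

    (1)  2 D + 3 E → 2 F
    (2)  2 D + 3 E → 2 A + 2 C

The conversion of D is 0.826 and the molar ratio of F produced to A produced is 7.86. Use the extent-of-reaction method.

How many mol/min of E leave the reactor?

1390 mol/min

Conversion of D: D consumed = 0.826 × 547 = 451.8 mol/min = 2ξ₁ + 2ξ₂.
Selectivity: 2ξ₁ / (2ξ₂) = 7.86 → ξ₁ = 7.86 ξ₂.
Substitute: (2·7.86 + 2) ξ₂ = 451.8 → ξ₂ = 25.5 mol/min, ξ₁ = 200.4 mol/min.
Outlet amounts (n = n₀ + Σ ν·ξ):
  D: 547 − 2(200.4) − 2(25.5) = 95.18
  E: 2070 − 3(200.4) − 3(25.5) = 1392
  F: 0 + 2(200.4) = 400.8
  A: 0 + 2(25.5) = 51
  C: 0 + 2(25.5) = 51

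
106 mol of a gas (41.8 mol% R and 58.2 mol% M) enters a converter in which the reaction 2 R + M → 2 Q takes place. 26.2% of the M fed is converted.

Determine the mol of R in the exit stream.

M reacted = 0.262 × 61.69 = 16.16 mol; ν_M = −1, so ξ = 16.16/1 = 16.16 mol.
Outlet amounts (n = n₀ + ν ξ):
  R: 44.31 − 2(16.16) = 11.98
  M: 61.69 − 1(16.16) = 45.53
  Q: 0 + 2(16.16) = 32.33

12 mol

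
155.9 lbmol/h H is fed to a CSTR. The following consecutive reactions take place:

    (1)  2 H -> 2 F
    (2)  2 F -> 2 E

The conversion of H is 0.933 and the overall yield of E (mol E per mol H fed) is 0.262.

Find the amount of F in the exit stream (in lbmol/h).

105 lbmol/h

Conversion of H: H consumed = 2ξ₁ = 0.933 × 155.9 → ξ₁ = 72.73 lbmol/h.
Yield of E: 2ξ₂ / 155.9 = 0.262 → ξ₂ = 20.42 lbmol/h.
Outlet amounts (n = n₀ + Σ ν·ξ):
  H: 155.9 − 2(72.73) = 10.45
  F: 0 + 2(72.73) − 2(20.42) = 104.6
  E: 0 + 2(20.42) = 40.85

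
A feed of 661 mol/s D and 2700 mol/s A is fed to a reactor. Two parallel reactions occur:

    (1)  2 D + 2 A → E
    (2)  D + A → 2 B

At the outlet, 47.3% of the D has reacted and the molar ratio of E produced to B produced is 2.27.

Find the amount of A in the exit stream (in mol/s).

Conversion of D: D consumed = 0.473 × 661 = 312.7 mol/s = 2ξ₁ + 1ξ₂.
Selectivity: 1ξ₁ / (2ξ₂) = 2.27 → ξ₁ = 4.54 ξ₂.
Substitute: (2·4.54 + 1) ξ₂ = 312.7 → ξ₂ = 31.02 mol/s, ξ₁ = 140.8 mol/s.
Outlet amounts (n = n₀ + Σ ν·ξ):
  D: 661 − 2(140.8) − 1(31.02) = 348.3
  A: 2700 − 2(140.8) − 1(31.02) = 2387
  E: 0 + 1(140.8) = 140.8
  B: 0 + 2(31.02) = 62.03

2390 mol/s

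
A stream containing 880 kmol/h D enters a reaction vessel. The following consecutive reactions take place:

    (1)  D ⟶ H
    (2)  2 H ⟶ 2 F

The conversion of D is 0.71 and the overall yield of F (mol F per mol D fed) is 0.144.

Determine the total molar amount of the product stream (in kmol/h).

880 kmol/h

Conversion of D: D consumed = 1ξ₁ = 0.71 × 880 → ξ₁ = 624.8 kmol/h.
Yield of F: 2ξ₂ / 880 = 0.144 → ξ₂ = 63.36 kmol/h.
Outlet amounts (n = n₀ + Σ ν·ξ):
  D: 880 − 1(624.8) = 255.2
  H: 0 + 1(624.8) − 2(63.36) = 498.1
  F: 0 + 2(63.36) = 126.7
Total out = 255.2 + 498.1 + 126.7 = 880 kmol/h.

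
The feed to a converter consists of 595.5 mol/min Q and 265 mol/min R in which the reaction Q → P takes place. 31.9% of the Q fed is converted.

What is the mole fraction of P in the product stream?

Q reacted = 0.319 × 595.5 = 190 mol/min; ν_Q = −1, so ξ = 190/1 = 190 mol/min.
Outlet amounts (n = n₀ + ν ξ):
  Q: 595.5 − 1(190) = 405.5
  P: 0 + 1(190) = 190
  R: 265 (inert)
Total out = 860.5 mol/min; y_P = 190 / 860.5 = 0.2208.

0.221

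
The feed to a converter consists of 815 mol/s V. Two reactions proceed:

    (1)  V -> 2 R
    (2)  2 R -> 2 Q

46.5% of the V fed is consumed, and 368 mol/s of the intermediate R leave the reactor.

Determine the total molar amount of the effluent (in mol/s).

1190 mol/s

Conversion of V: V consumed = 1ξ₁ = 0.465 × 815 → ξ₁ = 379 mol/s.
R balance: n_R = 0 + 2ξ₁ − 2ξ₂ = 368 → ξ₂ = (2·379 − 368)/2 = 195 mol/s.
Outlet amounts (n = n₀ + Σ ν·ξ):
  V: 815 − 1(379) = 436
  R: 0 + 2(379) − 2(195) = 368
  Q: 0 + 2(195) = 390
Total out = 436 + 368 + 390 = 1194 mol/s.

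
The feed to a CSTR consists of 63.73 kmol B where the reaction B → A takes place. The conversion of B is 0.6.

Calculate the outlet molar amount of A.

38.2 kmol

B reacted = 0.6 × 63.73 = 38.24 kmol; ν_B = −1, so ξ = 38.24/1 = 38.24 kmol.
Outlet amounts (n = n₀ + ν ξ):
  B: 63.73 − 1(38.24) = 25.49
  A: 0 + 1(38.24) = 38.24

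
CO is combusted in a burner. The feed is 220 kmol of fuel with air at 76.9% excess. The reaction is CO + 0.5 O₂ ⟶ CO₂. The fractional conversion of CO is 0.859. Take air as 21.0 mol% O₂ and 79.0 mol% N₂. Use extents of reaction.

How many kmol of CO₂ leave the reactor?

189 kmol

Stoichiometric O₂ = 0.5 × 220 = 110 kmol; O₂ fed = 110 × 1.769 = 194.6 kmol.
N₂ fed = 194.6 × 79/21 = 732 kmol.
Fuel reacted = 0.859 × 220 → ξ = 189 kmol.
Outlet (n = n₀ + ν ξ):
  CO: 220 − 1(189) = 31.02
  O₂: 194.6 − 0.5(189) = 100.1
  N₂: 732 (inert)
  CO₂: 0 + 1(189) = 189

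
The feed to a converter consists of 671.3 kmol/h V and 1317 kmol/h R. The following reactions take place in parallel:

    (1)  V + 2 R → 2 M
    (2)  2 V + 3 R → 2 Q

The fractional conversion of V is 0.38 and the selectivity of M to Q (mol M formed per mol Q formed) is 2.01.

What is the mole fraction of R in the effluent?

Conversion of V: V consumed = 0.38 × 671.3 = 255.1 kmol/h = 1ξ₁ + 2ξ₂.
Selectivity: 2ξ₁ / (2ξ₂) = 2.01 → ξ₁ = 2.01 ξ₂.
Substitute: (1·2.01 + 2) ξ₂ = 255.1 → ξ₂ = 63.61 kmol/h, ξ₁ = 127.9 kmol/h.
Outlet amounts (n = n₀ + Σ ν·ξ):
  V: 671.3 − 1(127.9) − 2(63.61) = 416.2
  R: 1317 − 2(127.9) − 3(63.61) = 870.4
  M: 0 + 2(127.9) = 255.7
  Q: 0 + 2(63.61) = 127.2
Total out = 1670 kmol/h; y_R = 870.4 / 1670 = 0.5213.

0.521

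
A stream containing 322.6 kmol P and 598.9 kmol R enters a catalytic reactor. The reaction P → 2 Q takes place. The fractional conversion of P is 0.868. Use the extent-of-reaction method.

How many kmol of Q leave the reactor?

560 kmol

P reacted = 0.868 × 322.6 = 280 kmol; ν_P = −1, so ξ = 280/1 = 280 kmol.
Outlet amounts (n = n₀ + ν ξ):
  P: 322.6 − 1(280) = 42.58
  Q: 0 + 2(280) = 560
  R: 598.9 (inert)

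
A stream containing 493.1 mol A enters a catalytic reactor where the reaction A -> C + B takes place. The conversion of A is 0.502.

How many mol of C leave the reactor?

248 mol

A reacted = 0.502 × 493.1 = 247.5 mol; ν_A = −1, so ξ = 247.5/1 = 247.5 mol.
Outlet amounts (n = n₀ + ν ξ):
  A: 493.1 − 1(247.5) = 245.6
  C: 0 + 1(247.5) = 247.5
  B: 0 + 1(247.5) = 247.5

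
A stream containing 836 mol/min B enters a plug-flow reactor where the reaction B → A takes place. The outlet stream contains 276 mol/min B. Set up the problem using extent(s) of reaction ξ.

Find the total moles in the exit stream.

For B: n = n₀ − 1ξ → 276 = 836 − 1ξ, giving ξ = 560 mol/min.
Outlet amounts (n = n₀ + ν ξ):
  B: 836 − 1(560) = 276
  A: 0 + 1(560) = 560
Total out = 276 + 560 = 836 mol/min.

836 mol/min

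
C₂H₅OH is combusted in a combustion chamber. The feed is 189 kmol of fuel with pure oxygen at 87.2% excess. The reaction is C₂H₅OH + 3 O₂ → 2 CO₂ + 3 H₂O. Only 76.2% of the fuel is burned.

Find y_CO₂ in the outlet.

Stoichiometric O₂ = 3 × 189 = 567 kmol; O₂ fed = 567 × 1.872 = 1061 kmol.
Fuel reacted = 0.762 × 189 → ξ = 144 kmol.
Outlet (n = n₀ + ν ξ):
  C₂H₅OH: 189 − 1(144) = 44.98
  O₂: 1061 − 3(144) = 629.4
  CO₂: 0 + 2(144) = 288
  H₂O: 0 + 3(144) = 432.1
Total out = 1394 kmol; y_CO₂ = 288 / 1394 = 0.2066.

0.207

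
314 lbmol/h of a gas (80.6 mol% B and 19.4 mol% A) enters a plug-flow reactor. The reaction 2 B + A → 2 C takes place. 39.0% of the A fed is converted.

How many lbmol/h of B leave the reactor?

206 lbmol/h

A reacted = 0.39 × 60.92 = 23.76 lbmol/h; ν_A = −1, so ξ = 23.76/1 = 23.76 lbmol/h.
Outlet amounts (n = n₀ + ν ξ):
  B: 253.1 − 2(23.76) = 205.6
  A: 60.92 − 1(23.76) = 37.16
  C: 0 + 2(23.76) = 47.51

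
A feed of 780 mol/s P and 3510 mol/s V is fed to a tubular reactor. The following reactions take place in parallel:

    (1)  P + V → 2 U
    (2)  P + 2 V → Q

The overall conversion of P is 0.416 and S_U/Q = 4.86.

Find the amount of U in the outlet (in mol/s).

Conversion of P: P consumed = 0.416 × 780 = 324.5 mol/s = 1ξ₁ + 1ξ₂.
Selectivity: 2ξ₁ / (1ξ₂) = 4.86 → ξ₁ = 2.43 ξ₂.
Substitute: (1·2.43 + 1) ξ₂ = 324.5 → ξ₂ = 94.6 mol/s, ξ₁ = 229.9 mol/s.
Outlet amounts (n = n₀ + Σ ν·ξ):
  P: 780 − 1(229.9) − 1(94.6) = 455.5
  V: 3510 − 1(229.9) − 2(94.6) = 3091
  U: 0 + 2(229.9) = 459.8
  Q: 0 + 1(94.6) = 94.6

460 mol/s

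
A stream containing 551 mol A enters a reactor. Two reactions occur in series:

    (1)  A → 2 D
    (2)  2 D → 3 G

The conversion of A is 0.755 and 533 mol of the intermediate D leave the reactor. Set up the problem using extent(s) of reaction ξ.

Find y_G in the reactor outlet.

Conversion of A: A consumed = 1ξ₁ = 0.755 × 551 → ξ₁ = 416 mol.
D balance: n_D = 0 + 2ξ₁ − 2ξ₂ = 533 → ξ₂ = (2·416 − 533)/2 = 149.5 mol.
Outlet amounts (n = n₀ + Σ ν·ξ):
  A: 551 − 1(416) = 135
  D: 0 + 2(416) − 2(149.5) = 533
  G: 0 + 3(149.5) = 448.5
Total out = 1117 mol; y_G = 448.5 / 1117 = 0.4017.

0.402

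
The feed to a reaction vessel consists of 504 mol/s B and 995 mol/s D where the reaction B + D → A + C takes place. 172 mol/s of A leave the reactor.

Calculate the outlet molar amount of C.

172 mol/s

For A: n = n₀ + 1ξ → 172 = 0 + 1ξ, giving ξ = 172 mol/s.
Outlet amounts (n = n₀ + ν ξ):
  B: 504 − 1(172) = 332
  D: 995 − 1(172) = 823
  A: 0 + 1(172) = 172
  C: 0 + 1(172) = 172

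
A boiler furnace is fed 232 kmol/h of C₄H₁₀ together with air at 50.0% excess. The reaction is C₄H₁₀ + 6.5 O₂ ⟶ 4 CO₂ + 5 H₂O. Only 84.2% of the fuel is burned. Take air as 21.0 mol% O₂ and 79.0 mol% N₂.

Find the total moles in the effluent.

11300 kmol/h

Stoichiometric O₂ = 6.5 × 232 = 1508 kmol/h; O₂ fed = 1508 × 1.500 = 2262 kmol/h.
N₂ fed = 2262 × 79/21 = 8509 kmol/h.
Fuel reacted = 0.842 × 232 → ξ = 195.3 kmol/h.
Outlet (n = n₀ + ν ξ):
  C₄H₁₀: 232 − 1(195.3) = 36.66
  O₂: 2262 − 6.5(195.3) = 992.3
  N₂: 8509 (inert)
  CO₂: 0 + 4(195.3) = 781.4
  H₂O: 0 + 5(195.3) = 976.7
Total out = 36.66 + 992.3 + 8509 + 781.4 + 976.7 = 11300 kmol/h.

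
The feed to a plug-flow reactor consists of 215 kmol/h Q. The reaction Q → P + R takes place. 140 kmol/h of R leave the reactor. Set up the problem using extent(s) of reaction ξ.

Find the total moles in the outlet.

For R: n = n₀ + 1ξ → 140 = 0 + 1ξ, giving ξ = 140 kmol/h.
Outlet amounts (n = n₀ + ν ξ):
  Q: 215 − 1(140) = 75
  P: 0 + 1(140) = 140
  R: 0 + 1(140) = 140
Total out = 75 + 140 + 140 = 355 kmol/h.

355 kmol/h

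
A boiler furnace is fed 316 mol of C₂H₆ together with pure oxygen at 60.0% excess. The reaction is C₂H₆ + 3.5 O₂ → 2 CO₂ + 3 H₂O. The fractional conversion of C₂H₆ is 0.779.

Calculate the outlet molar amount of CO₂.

Stoichiometric O₂ = 3.5 × 316 = 1106 mol; O₂ fed = 1106 × 1.600 = 1770 mol.
Fuel reacted = 0.779 × 316 → ξ = 246.2 mol.
Outlet (n = n₀ + ν ξ):
  C₂H₆: 316 − 1(246.2) = 69.84
  O₂: 1770 − 3.5(246.2) = 908
  CO₂: 0 + 2(246.2) = 492.3
  H₂O: 0 + 3(246.2) = 738.5

492 mol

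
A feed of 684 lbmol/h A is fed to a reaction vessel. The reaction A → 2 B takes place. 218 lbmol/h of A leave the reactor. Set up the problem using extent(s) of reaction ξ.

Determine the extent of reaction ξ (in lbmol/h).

ξ = 466 lbmol/h

For A: n = n₀ − 1ξ → 218 = 684 − 1ξ, giving ξ = 466 lbmol/h.
Outlet amounts (n = n₀ + ν ξ):
  A: 684 − 1(466) = 218
  B: 0 + 2(466) = 932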